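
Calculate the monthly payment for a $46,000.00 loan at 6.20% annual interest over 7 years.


Loan payment formula: PMT = PV × r / (1 − (1 + r)^(−n))
Monthly rate r = 0.062/12 ≈ 0.00516667, n = 84 months
Denominator: 1 − (1 + 0.062/12)^(−84) = 0.351363
PMT = $46,000.00 × (0.062/12) / 0.351363
PMT = $676.41 per month

PMT = PV × r / (1-(1+r)^(-n)) = $676.41/month


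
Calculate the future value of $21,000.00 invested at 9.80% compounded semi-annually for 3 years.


Compound interest formula: A = P(1 + r/n)^(nt)
A = $21,000.00 × (1 + 0.098/2)^(2 × 3)
Growth factor: (1 + 0.098/2)^6 = 1.332456
A = $21,000.00 × 1.332456
A = $27,981.58

A = P(1 + r/n)^(nt) = $27,981.58


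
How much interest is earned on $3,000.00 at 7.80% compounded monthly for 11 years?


Compound interest earned = final amount − principal.
A = P(1 + r/n)^(nt) = $3,000.00 × (1 + 0.078/12)^(12 × 11) = $7,055.70
Interest = A − P = $7,055.70 − $3,000.00 = $4,055.70

Interest = A - P = $4,055.70


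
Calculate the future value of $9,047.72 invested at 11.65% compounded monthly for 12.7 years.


Compound interest formula: A = P(1 + r/n)^(nt)
A = $9,047.72 × (1 + 0.1165/12)^(12 × 12.7)
Growth factor: (1 + 0.1165/12)^152.4 = 4.359748
A = $9,047.72 × 4.359748
A = $39,445.78

A = P(1 + r/n)^(nt) = $39,445.78


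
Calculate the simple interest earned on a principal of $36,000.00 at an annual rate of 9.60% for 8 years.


Simple interest formula: I = P × r × t
I = $36,000.00 × 0.096 × 8
I = $27,648.00

I = P × r × t = $27,648.00


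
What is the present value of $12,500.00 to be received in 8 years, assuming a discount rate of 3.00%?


Present value formula: PV = FV / (1 + r)^t
PV = $12,500.00 / (1 + 0.03)^8
PV = $12,500.00 / 1.266770
PV = $9,867.62

PV = FV / (1 + r)^t = $9,867.62


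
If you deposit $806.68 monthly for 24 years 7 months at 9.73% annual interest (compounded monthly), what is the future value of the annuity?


Future value of an ordinary annuity: FV = PMT × ((1 + r)^n − 1) / r
Monthly rate r = 0.0973/12 ≈ 0.00810833, n = 295
FV = $806.68 × ((1 + 0.0973/12)^295 − 1) / (0.0973/12)
FV = $806.68 × 1212.323611
FV = $977,957.21

FV = PMT × ((1+r)^n - 1)/r = $977,957.21


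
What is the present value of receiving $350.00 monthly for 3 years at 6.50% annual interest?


Present value of an ordinary annuity: PV = PMT × (1 − (1 + r)^(−n)) / r
Monthly rate r = 0.065/12 ≈ 0.00541667, n = 36
PV = $350.00 × (1 − (1 + 0.065/12)^(−36)) / (0.065/12)
PV = $350.00 × 32.627489
PV = $11,419.62

PV = PMT × (1-(1+r)^(-n))/r = $11,419.62


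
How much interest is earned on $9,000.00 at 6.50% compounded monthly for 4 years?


Compound interest earned = final amount − principal.
A = P(1 + r/n)^(nt) = $9,000.00 × (1 + 0.065/12)^(12 × 4) = $11,664.18
Interest = A − P = $11,664.18 − $9,000.00 = $2,664.18

Interest = A - P = $2,664.18


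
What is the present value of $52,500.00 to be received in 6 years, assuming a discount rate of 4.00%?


Present value formula: PV = FV / (1 + r)^t
PV = $52,500.00 / (1 + 0.04)^6
PV = $52,500.00 / 1.265319
PV = $41,491.51

PV = FV / (1 + r)^t = $41,491.51


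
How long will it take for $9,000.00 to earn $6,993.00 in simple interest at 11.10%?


Rearrange the simple interest formula for t:
I = P × r × t  ⇒  t = I / (P × r)
t = $6,993.00 / ($9,000.00 × 0.111)
t = 7

t = I/(P×r) = 7 years


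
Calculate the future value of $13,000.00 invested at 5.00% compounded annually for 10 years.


Compound interest formula: A = P(1 + r/n)^(nt)
A = $13,000.00 × (1 + 0.05/1)^(1 × 10)
Growth factor: (1 + 0.05/1)^10 = 1.6288946
A = $13,000.00 × 1.6288946
A = $21,175.63

A = P(1 + r/n)^(nt) = $21,175.63


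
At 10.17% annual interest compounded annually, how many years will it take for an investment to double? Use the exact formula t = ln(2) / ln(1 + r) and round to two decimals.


Doubling condition: (1 + r)^t = 2
Take ln of both sides: t × ln(1 + r) = ln(2)
t = ln(2) / ln(1 + r)
t = 0.693147 / 0.096854
t = 7.16

t = ln(2) / ln(1 + r) = 7.16 years


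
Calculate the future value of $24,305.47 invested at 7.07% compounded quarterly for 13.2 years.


Compound interest formula: A = P(1 + r/n)^(nt)
A = $24,305.47 × (1 + 0.0707/4)^(4 × 13.2)
Growth factor: (1 + 0.0707/4)^52.8 = 2.522091
A = $24,305.47 × 2.522091
A = $61,300.61

A = P(1 + r/n)^(nt) = $61,300.61


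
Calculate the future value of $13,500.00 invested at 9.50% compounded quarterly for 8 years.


Compound interest formula: A = P(1 + r/n)^(nt)
A = $13,500.00 × (1 + 0.095/4)^(4 × 8)
Growth factor: (1 + 0.095/4)^32 = 2.119363
A = $13,500.00 × 2.119363
A = $28,611.40

A = P(1 + r/n)^(nt) = $28,611.40


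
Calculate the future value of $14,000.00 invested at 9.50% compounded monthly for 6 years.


Compound interest formula: A = P(1 + r/n)^(nt)
A = $14,000.00 × (1 + 0.095/12)^(12 × 6)
Growth factor: (1 + 0.095/12)^72 = 1.764303
A = $14,000.00 × 1.764303
A = $24,700.24

A = P(1 + r/n)^(nt) = $24,700.24


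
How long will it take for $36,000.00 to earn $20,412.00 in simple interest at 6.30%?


Rearrange the simple interest formula for t:
I = P × r × t  ⇒  t = I / (P × r)
t = $20,412.00 / ($36,000.00 × 0.063)
t = 9

t = I/(P×r) = 9 years


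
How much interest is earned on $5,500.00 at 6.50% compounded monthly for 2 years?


Compound interest earned = final amount − principal.
A = P(1 + r/n)^(nt) = $5,500.00 × (1 + 0.065/12)^(12 × 2) = $6,261.36
Interest = A − P = $6,261.36 − $5,500.00 = $761.36

Interest = A - P = $761.36


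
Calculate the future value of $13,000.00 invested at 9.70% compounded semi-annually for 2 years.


Compound interest formula: A = P(1 + r/n)^(nt)
A = $13,000.00 × (1 + 0.097/2)^(2 × 2)
Growth factor: (1 + 0.097/2)^4 = 1.2085754
A = $13,000.00 × 1.2085754
A = $15,711.48

A = P(1 + r/n)^(nt) = $15,711.48


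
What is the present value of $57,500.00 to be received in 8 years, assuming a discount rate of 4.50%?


Present value formula: PV = FV / (1 + r)^t
PV = $57,500.00 / (1 + 0.045)^8
PV = $57,500.00 / 1.42210061
PV = $40,433.14

PV = FV / (1 + r)^t = $40,433.14


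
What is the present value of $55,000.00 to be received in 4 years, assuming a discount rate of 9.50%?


Present value formula: PV = FV / (1 + r)^t
PV = $55,000.00 / (1 + 0.095)^4
PV = $55,000.00 / 1.43766095
PV = $38,256.59

PV = FV / (1 + r)^t = $38,256.59


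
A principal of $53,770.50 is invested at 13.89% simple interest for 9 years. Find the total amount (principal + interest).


Total amount formula: A = P(1 + rt) = P + P·r·t
Interest: I = P × r × t = $53,770.50 × 0.1389 × 9 = $67,218.50
A = P + I = $53,770.50 + $67,218.50 = $120,989.00

A = P + I = P(1 + rt) = $120,989.00


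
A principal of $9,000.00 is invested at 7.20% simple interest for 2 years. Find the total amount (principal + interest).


Total amount formula: A = P(1 + rt) = P + P·r·t
Interest: I = P × r × t = $9,000.00 × 0.072 × 2 = $1,296.00
A = P + I = $9,000.00 + $1,296.00 = $10,296.00

A = P + I = P(1 + rt) = $10,296.00


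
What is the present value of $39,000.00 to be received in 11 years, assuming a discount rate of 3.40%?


Present value formula: PV = FV / (1 + r)^t
PV = $39,000.00 / (1 + 0.034)^11
PV = $39,000.00 / 1.444528
PV = $26,998.44

PV = FV / (1 + r)^t = $26,998.44


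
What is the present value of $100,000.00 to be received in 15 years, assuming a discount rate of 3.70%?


Present value formula: PV = FV / (1 + r)^t
PV = $100,000.00 / (1 + 0.037)^15
PV = $100,000.00 / 1.724572
PV = $57,985.40

PV = FV / (1 + r)^t = $57,985.40


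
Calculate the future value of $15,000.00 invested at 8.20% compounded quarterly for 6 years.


Compound interest formula: A = P(1 + r/n)^(nt)
A = $15,000.00 × (1 + 0.082/4)^(4 × 6)
Growth factor: (1 + 0.082/4)^24 = 1.6274671
A = $15,000.00 × 1.6274671
A = $24,412.01

A = P(1 + r/n)^(nt) = $24,412.01


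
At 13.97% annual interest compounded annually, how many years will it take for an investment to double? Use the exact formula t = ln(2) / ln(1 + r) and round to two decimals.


Doubling condition: (1 + r)^t = 2
Take ln of both sides: t × ln(1 + r) = ln(2)
t = ln(2) / ln(1 + r)
t = 0.693147 / 0.130765
t = 5.30

t = ln(2) / ln(1 + r) = 5.30 years


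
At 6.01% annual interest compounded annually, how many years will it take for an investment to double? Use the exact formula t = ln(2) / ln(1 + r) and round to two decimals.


Doubling condition: (1 + r)^t = 2
Take ln of both sides: t × ln(1 + r) = ln(2)
t = ln(2) / ln(1 + r)
t = 0.693147 / 0.058363
t = 11.88

t = ln(2) / ln(1 + r) = 11.88 years


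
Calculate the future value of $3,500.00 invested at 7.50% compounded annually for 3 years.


Compound interest formula: A = P(1 + r/n)^(nt)
A = $3,500.00 × (1 + 0.075/1)^(1 × 3)
Growth factor: (1 + 0.075/1)^3 = 1.242297
A = $3,500.00 × 1.242297
A = $4,348.04

A = P(1 + r/n)^(nt) = $4,348.04


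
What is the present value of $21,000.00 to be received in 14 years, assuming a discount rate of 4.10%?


Present value formula: PV = FV / (1 + r)^t
PV = $21,000.00 / (1 + 0.041)^14
PV = $21,000.00 / 1.755134
PV = $11,964.90

PV = FV / (1 + r)^t = $11,964.90


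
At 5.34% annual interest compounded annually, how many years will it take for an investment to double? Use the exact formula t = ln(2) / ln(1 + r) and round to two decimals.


Doubling condition: (1 + r)^t = 2
Take ln of both sides: t × ln(1 + r) = ln(2)
t = ln(2) / ln(1 + r)
t = 0.693147 / 0.052023
t = 13.32

t = ln(2) / ln(1 + r) = 13.32 years


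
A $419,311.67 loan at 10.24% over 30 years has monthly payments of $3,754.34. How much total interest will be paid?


Total paid over the life of the loan = PMT × n.
Total paid = $3,754.34 × 360 = $1,351,562.40
Total interest = total paid − principal = $1,351,562.40 − $419,311.67 = $932,250.73

Total interest = (PMT × n) - PV = $932,250.73


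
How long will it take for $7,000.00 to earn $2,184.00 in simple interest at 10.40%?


Rearrange the simple interest formula for t:
I = P × r × t  ⇒  t = I / (P × r)
t = $2,184.00 / ($7,000.00 × 0.104)
t = 3

t = I/(P×r) = 3 years


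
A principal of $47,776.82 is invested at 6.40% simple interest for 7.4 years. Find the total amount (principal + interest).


Total amount formula: A = P(1 + rt) = P + P·r·t
Interest: I = P × r × t = $47,776.82 × 0.064 × 7.4 = $22,627.10
A = P + I = $47,776.82 + $22,627.10 = $70,403.92

A = P + I = P(1 + rt) = $70,403.92


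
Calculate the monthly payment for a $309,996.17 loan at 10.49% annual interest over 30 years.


Loan payment formula: PMT = PV × r / (1 − (1 + r)^(−n))
Monthly rate r = 0.1049/12 ≈ 0.00874167, n = 360 months
Denominator: 1 − (1 + 0.1049/12)^(−360) = 0.956427
PMT = $309,996.17 × (0.1049/12) / 0.956427
PMT = $2,833.34 per month

PMT = PV × r / (1-(1+r)^(-n)) = $2,833.34/month


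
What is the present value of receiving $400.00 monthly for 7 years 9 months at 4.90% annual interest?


Present value of an ordinary annuity: PV = PMT × (1 − (1 + r)^(−n)) / r
Monthly rate r = 0.049/12 ≈ 0.00408333, n = 93
PV = $400.00 × (1 − (1 + 0.049/12)^(−93)) / (0.049/12)
PV = $400.00 × 77.250243
PV = $30,900.10

PV = PMT × (1-(1+r)^(-n))/r = $30,900.10


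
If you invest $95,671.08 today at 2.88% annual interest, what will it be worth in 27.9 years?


Future value formula: FV = PV × (1 + r)^t
FV = $95,671.08 × (1 + 0.0288)^27.9
FV = $95,671.08 × 2.2081759
FV = $211,258.57

FV = PV × (1 + r)^t = $211,258.57


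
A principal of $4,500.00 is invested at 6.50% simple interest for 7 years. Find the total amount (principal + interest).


Total amount formula: A = P(1 + rt) = P + P·r·t
Interest: I = P × r × t = $4,500.00 × 0.065 × 7 = $2,047.50
A = P + I = $4,500.00 + $2,047.50 = $6,547.50

A = P + I = P(1 + rt) = $6,547.50


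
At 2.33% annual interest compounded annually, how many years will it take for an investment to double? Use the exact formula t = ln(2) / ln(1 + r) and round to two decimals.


Doubling condition: (1 + r)^t = 2
Take ln of both sides: t × ln(1 + r) = ln(2)
t = ln(2) / ln(1 + r)
t = 0.693147 / 0.023033
t = 30.09

t = ln(2) / ln(1 + r) = 30.09 years


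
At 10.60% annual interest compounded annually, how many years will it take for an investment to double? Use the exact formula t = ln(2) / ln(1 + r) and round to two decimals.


Doubling condition: (1 + r)^t = 2
Take ln of both sides: t × ln(1 + r) = ln(2)
t = ln(2) / ln(1 + r)
t = 0.693147 / 0.100750
t = 6.88

t = ln(2) / ln(1 + r) = 6.88 years


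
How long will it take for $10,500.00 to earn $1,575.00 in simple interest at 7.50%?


Rearrange the simple interest formula for t:
I = P × r × t  ⇒  t = I / (P × r)
t = $1,575.00 / ($10,500.00 × 0.075)
t = 2

t = I/(P×r) = 2 years


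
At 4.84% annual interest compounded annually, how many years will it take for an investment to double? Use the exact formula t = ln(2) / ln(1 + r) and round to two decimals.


Doubling condition: (1 + r)^t = 2
Take ln of both sides: t × ln(1 + r) = ln(2)
t = ln(2) / ln(1 + r)
t = 0.693147 / 0.047265
t = 14.67

t = ln(2) / ln(1 + r) = 14.67 years


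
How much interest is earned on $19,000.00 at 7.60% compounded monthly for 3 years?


Compound interest earned = final amount − principal.
A = P(1 + r/n)^(nt) = $19,000.00 × (1 + 0.076/12)^(12 × 3) = $23,848.47
Interest = A − P = $23,848.47 − $19,000.00 = $4,848.47

Interest = A - P = $4,848.47


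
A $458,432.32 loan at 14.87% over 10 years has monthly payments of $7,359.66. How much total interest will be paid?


Total paid over the life of the loan = PMT × n.
Total paid = $7,359.66 × 120 = $883,159.20
Total interest = total paid − principal = $883,159.20 − $458,432.32 = $424,726.88

Total interest = (PMT × n) - PV = $424,726.88


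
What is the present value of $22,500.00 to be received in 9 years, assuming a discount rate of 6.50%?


Present value formula: PV = FV / (1 + r)^t
PV = $22,500.00 / (1 + 0.065)^9
PV = $22,500.00 / 1.762570
PV = $12,765.45

PV = FV / (1 + r)^t = $12,765.45


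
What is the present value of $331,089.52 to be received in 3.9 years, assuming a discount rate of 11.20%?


Present value formula: PV = FV / (1 + r)^t
PV = $331,089.52 / (1 + 0.112)^3.9
PV = $331,089.52 / 1.5128946
PV = $218,845.07

PV = FV / (1 + r)^t = $218,845.07


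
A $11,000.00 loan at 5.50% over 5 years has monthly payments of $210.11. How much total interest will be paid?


Total paid over the life of the loan = PMT × n.
Total paid = $210.11 × 60 = $12,606.60
Total interest = total paid − principal = $12,606.60 − $11,000.00 = $1,606.60

Total interest = (PMT × n) - PV = $1,606.60


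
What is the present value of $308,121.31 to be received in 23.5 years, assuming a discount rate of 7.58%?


Present value formula: PV = FV / (1 + r)^t
PV = $308,121.31 / (1 + 0.0758)^23.5
PV = $308,121.31 / 5.567897
PV = $55,338.90

PV = FV / (1 + r)^t = $55,338.90


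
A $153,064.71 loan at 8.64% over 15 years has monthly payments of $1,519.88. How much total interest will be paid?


Total paid over the life of the loan = PMT × n.
Total paid = $1,519.88 × 180 = $273,578.40
Total interest = total paid − principal = $273,578.40 − $153,064.71 = $120,513.69

Total interest = (PMT × n) - PV = $120,513.69


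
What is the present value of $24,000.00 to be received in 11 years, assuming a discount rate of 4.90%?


Present value formula: PV = FV / (1 + r)^t
PV = $24,000.00 / (1 + 0.049)^11
PV = $24,000.00 / 1.692507
PV = $14,180.15

PV = FV / (1 + r)^t = $14,180.15


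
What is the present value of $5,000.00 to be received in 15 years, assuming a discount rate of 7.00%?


Present value formula: PV = FV / (1 + r)^t
PV = $5,000.00 / (1 + 0.07)^15
PV = $5,000.00 / 2.759032
PV = $1,812.23

PV = FV / (1 + r)^t = $1,812.23


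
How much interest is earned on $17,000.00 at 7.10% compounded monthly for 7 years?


Compound interest earned = final amount − principal.
A = P(1 + r/n)^(nt) = $17,000.00 × (1 + 0.071/12)^(12 × 7) = $27,903.41
Interest = A − P = $27,903.41 − $17,000.00 = $10,903.41

Interest = A - P = $10,903.41


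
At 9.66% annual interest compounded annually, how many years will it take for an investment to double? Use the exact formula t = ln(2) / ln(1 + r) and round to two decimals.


Doubling condition: (1 + r)^t = 2
Take ln of both sides: t × ln(1 + r) = ln(2)
t = ln(2) / ln(1 + r)
t = 0.693147 / 0.092214
t = 7.52

t = ln(2) / ln(1 + r) = 7.52 years


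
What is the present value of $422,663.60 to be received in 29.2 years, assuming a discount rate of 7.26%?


Present value formula: PV = FV / (1 + r)^t
PV = $422,663.60 / (1 + 0.0726)^29.2
PV = $422,663.60 / 7.740759
PV = $54,602.35

PV = FV / (1 + r)^t = $54,602.35


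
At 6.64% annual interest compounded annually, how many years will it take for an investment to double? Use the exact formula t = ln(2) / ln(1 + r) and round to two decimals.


Doubling condition: (1 + r)^t = 2
Take ln of both sides: t × ln(1 + r) = ln(2)
t = ln(2) / ln(1 + r)
t = 0.693147 / 0.064288
t = 10.78

t = ln(2) / ln(1 + r) = 10.78 years


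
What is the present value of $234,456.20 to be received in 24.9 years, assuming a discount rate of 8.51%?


Present value formula: PV = FV / (1 + r)^t
PV = $234,456.20 / (1 + 0.0851)^24.9
PV = $234,456.20 / 7.6418254
PV = $30,680.65

PV = FV / (1 + r)^t = $30,680.65


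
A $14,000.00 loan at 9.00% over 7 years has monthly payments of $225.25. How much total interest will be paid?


Total paid over the life of the loan = PMT × n.
Total paid = $225.25 × 84 = $18,921.00
Total interest = total paid − principal = $18,921.00 − $14,000.00 = $4,921.00

Total interest = (PMT × n) - PV = $4,921.00


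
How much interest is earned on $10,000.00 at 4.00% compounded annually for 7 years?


Compound interest earned = final amount − principal.
A = P(1 + r/n)^(nt) = $10,000.00 × (1 + 0.04/1)^(1 × 7) = $13,159.32
Interest = A − P = $13,159.32 − $10,000.00 = $3,159.32

Interest = A - P = $3,159.32


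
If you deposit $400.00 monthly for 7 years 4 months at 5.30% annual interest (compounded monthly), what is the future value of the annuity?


Future value of an ordinary annuity: FV = PMT × ((1 + r)^n − 1) / r
Monthly rate r = 0.053/12 ≈ 0.00441667, n = 88
FV = $400.00 × ((1 + 0.053/12)^88 − 1) / (0.053/12)
FV = $400.00 × 107.264387
FV = $42,905.75

FV = PMT × ((1+r)^n - 1)/r = $42,905.75


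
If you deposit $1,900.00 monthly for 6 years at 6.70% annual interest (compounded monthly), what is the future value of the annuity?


Future value of an ordinary annuity: FV = PMT × ((1 + r)^n − 1) / r
Monthly rate r = 0.067/12 ≈ 0.00558333, n = 72
FV = $1,900.00 × ((1 + 0.067/12)^72 − 1) / (0.067/12)
FV = $1,900.00 × 88.323749
FV = $167,815.12

FV = PMT × ((1+r)^n - 1)/r = $167,815.12


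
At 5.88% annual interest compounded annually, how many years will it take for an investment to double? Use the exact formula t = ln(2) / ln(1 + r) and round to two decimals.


Doubling condition: (1 + r)^t = 2
Take ln of both sides: t × ln(1 + r) = ln(2)
t = ln(2) / ln(1 + r)
t = 0.693147 / 0.057136
t = 12.13

t = ln(2) / ln(1 + r) = 12.13 years


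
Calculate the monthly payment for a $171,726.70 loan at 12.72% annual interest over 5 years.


Loan payment formula: PMT = PV × r / (1 − (1 + r)^(−n))
Monthly rate r = 0.1272/12 = 0.0106, n = 60 months
Denominator: 1 − (1 + 0.1272/12)^(−60) = 0.468819
PMT = $171,726.70 × (0.1272/12) / 0.468819
PMT = $3,882.74 per month

PMT = PV × r / (1-(1+r)^(-n)) = $3,882.74/month


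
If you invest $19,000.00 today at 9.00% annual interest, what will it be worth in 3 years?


Future value formula: FV = PV × (1 + r)^t
FV = $19,000.00 × (1 + 0.09)^3
FV = $19,000.00 × 1.295029
FV = $24,605.55

FV = PV × (1 + r)^t = $24,605.55


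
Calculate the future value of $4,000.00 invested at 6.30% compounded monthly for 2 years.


Compound interest formula: A = P(1 + r/n)^(nt)
A = $4,000.00 × (1 + 0.063/12)^(12 × 2)
Growth factor: (1 + 0.063/12)^24 = 1.133908
A = $4,000.00 × 1.133908
A = $4,535.63

A = P(1 + r/n)^(nt) = $4,535.63


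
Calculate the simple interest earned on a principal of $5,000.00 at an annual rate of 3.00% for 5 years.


Simple interest formula: I = P × r × t
I = $5,000.00 × 0.03 × 5
I = $750.00

I = P × r × t = $750.00


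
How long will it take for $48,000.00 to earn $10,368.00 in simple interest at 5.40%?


Rearrange the simple interest formula for t:
I = P × r × t  ⇒  t = I / (P × r)
t = $10,368.00 / ($48,000.00 × 0.054)
t = 4

t = I/(P×r) = 4 years


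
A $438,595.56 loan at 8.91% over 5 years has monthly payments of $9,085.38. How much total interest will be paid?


Total paid over the life of the loan = PMT × n.
Total paid = $9,085.38 × 60 = $545,122.80
Total interest = total paid − principal = $545,122.80 − $438,595.56 = $106,527.24

Total interest = (PMT × n) - PV = $106,527.24


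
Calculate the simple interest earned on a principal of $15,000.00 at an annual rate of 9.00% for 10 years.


Simple interest formula: I = P × r × t
I = $15,000.00 × 0.09 × 10
I = $13,500.00

I = P × r × t = $13,500.00


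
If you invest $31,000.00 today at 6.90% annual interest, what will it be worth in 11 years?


Future value formula: FV = PV × (1 + r)^t
FV = $31,000.00 × (1 + 0.069)^11
FV = $31,000.00 × 2.0833141
FV = $64,582.74

FV = PV × (1 + r)^t = $64,582.74


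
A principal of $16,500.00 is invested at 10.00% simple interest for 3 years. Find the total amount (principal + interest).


Total amount formula: A = P(1 + rt) = P + P·r·t
Interest: I = P × r × t = $16,500.00 × 0.1 × 3 = $4,950.00
A = P + I = $16,500.00 + $4,950.00 = $21,450.00

A = P + I = P(1 + rt) = $21,450.00


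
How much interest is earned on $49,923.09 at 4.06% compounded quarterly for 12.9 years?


Compound interest earned = final amount − principal.
A = P(1 + r/n)^(nt) = $49,923.09 × (1 + 0.0406/4)^(4 × 12.9) = $84,064.43
Interest = A − P = $84,064.43 − $49,923.09 = $34,141.34

Interest = A - P = $34,141.34


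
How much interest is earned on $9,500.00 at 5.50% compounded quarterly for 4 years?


Compound interest earned = final amount − principal.
A = P(1 + r/n)^(nt) = $9,500.00 × (1 + 0.055/4)^(4 × 4) = $11,820.00
Interest = A − P = $11,820.00 − $9,500.00 = $2,320.00

Interest = A - P = $2,320.00


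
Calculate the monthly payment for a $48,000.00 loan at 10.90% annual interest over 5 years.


Loan payment formula: PMT = PV × r / (1 − (1 + r)^(−n))
Monthly rate r = 0.109/12 ≈ 0.00908333, n = 60 months
Denominator: 1 − (1 + 0.109/12)^(−60) = 0.418730
PMT = $48,000.00 × (0.109/12) / 0.418730
PMT = $1,041.24 per month

PMT = PV × r / (1-(1+r)^(-n)) = $1,041.24/month


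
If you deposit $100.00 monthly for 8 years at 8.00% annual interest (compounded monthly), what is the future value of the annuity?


Future value of an ordinary annuity: FV = PMT × ((1 + r)^n − 1) / r
Monthly rate r = 0.08/12 ≈ 0.00666667, n = 96
FV = $100.00 × ((1 + 0.08/12)^96 − 1) / (0.08/12)
FV = $100.00 × 133.868583
FV = $13,386.86

FV = PMT × ((1+r)^n - 1)/r = $13,386.86


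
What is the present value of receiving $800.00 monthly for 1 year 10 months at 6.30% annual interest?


Present value of an ordinary annuity: PV = PMT × (1 − (1 + r)^(−n)) / r
Monthly rate r = 0.063/12 = 0.00525, n = 22
PV = $800.00 × (1 − (1 + 0.063/12)^(−22)) / (0.063/12)
PV = $800.00 × 20.725755
PV = $16,580.60

PV = PMT × (1-(1+r)^(-n))/r = $16,580.60


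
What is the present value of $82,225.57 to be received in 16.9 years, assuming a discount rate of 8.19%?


Present value formula: PV = FV / (1 + r)^t
PV = $82,225.57 / (1 + 0.0819)^16.9
PV = $82,225.57 / 3.782355
PV = $21,739.25

PV = FV / (1 + r)^t = $21,739.25


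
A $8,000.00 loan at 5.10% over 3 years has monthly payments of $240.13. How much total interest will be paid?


Total paid over the life of the loan = PMT × n.
Total paid = $240.13 × 36 = $8,644.68
Total interest = total paid − principal = $8,644.68 − $8,000.00 = $644.68

Total interest = (PMT × n) - PV = $644.68


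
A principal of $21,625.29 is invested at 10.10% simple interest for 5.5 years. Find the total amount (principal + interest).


Total amount formula: A = P(1 + rt) = P + P·r·t
Interest: I = P × r × t = $21,625.29 × 0.101 × 5.5 = $12,012.85
A = P + I = $21,625.29 + $12,012.85 = $33,638.14

A = P + I = P(1 + rt) = $33,638.14


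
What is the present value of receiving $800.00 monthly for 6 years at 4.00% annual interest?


Present value of an ordinary annuity: PV = PMT × (1 − (1 + r)^(−n)) / r
Monthly rate r = 0.04/12 ≈ 0.00333333, n = 72
PV = $800.00 × (1 − (1 + 0.04/12)^(−72)) / (0.04/12)
PV = $800.00 × 63.917437
PV = $51,133.95

PV = PMT × (1-(1+r)^(-n))/r = $51,133.95


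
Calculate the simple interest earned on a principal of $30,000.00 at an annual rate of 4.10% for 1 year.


Simple interest formula: I = P × r × t
I = $30,000.00 × 0.041 × 1
I = $1,230.00

I = P × r × t = $1,230.00


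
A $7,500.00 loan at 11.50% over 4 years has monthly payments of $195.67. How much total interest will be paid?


Total paid over the life of the loan = PMT × n.
Total paid = $195.67 × 48 = $9,392.16
Total interest = total paid − principal = $9,392.16 − $7,500.00 = $1,892.16

Total interest = (PMT × n) - PV = $1,892.16


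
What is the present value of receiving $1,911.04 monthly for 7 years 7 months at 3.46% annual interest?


Present value of an ordinary annuity: PV = PMT × (1 − (1 + r)^(−n)) / r
Monthly rate r = 0.0346/12 ≈ 0.00288333, n = 91
PV = $1,911.04 × (1 − (1 + 0.0346/12)^(−91)) / (0.0346/12)
PV = $1,911.04 × 79.939918
PV = $152,768.38

PV = PMT × (1-(1+r)^(-n))/r = $152,768.38


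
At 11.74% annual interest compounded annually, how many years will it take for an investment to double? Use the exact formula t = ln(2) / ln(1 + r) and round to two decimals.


Doubling condition: (1 + r)^t = 2
Take ln of both sides: t × ln(1 + r) = ln(2)
t = ln(2) / ln(1 + r)
t = 0.693147 / 0.111005
t = 6.24

t = ln(2) / ln(1 + r) = 6.24 years


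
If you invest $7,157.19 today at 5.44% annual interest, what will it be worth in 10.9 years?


Future value formula: FV = PV × (1 + r)^t
FV = $7,157.19 × (1 + 0.0544)^10.9
FV = $7,157.19 × 1.781389
FV = $12,749.74

FV = PV × (1 + r)^t = $12,749.74


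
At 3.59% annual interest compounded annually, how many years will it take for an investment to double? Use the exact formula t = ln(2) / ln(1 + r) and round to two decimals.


Doubling condition: (1 + r)^t = 2
Take ln of both sides: t × ln(1 + r) = ln(2)
t = ln(2) / ln(1 + r)
t = 0.693147 / 0.035271
t = 19.65

t = ln(2) / ln(1 + r) = 19.65 years


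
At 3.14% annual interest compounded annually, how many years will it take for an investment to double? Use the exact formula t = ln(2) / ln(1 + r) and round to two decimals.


Doubling condition: (1 + r)^t = 2
Take ln of both sides: t × ln(1 + r) = ln(2)
t = ln(2) / ln(1 + r)
t = 0.693147 / 0.030917
t = 22.42

t = ln(2) / ln(1 + r) = 22.42 years


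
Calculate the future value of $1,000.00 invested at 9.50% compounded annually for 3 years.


Compound interest formula: A = P(1 + r/n)^(nt)
A = $1,000.00 × (1 + 0.095/1)^(1 × 3)
Growth factor: (1 + 0.095/1)^3 = 1.312932
A = $1,000.00 × 1.312932
A = $1,312.93

A = P(1 + r/n)^(nt) = $1,312.93


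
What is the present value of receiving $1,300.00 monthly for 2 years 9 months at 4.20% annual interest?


Present value of an ordinary annuity: PV = PMT × (1 − (1 + r)^(−n)) / r
Monthly rate r = 0.042/12 = 0.0035, n = 33
PV = $1,300.00 × (1 − (1 + 0.042/12)^(−33)) / (0.042/12)
PV = $1,300.00 × 31.114215
PV = $40,448.48

PV = PMT × (1-(1+r)^(-n))/r = $40,448.48


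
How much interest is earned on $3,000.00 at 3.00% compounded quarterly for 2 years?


Compound interest earned = final amount − principal.
A = P(1 + r/n)^(nt) = $3,000.00 × (1 + 0.03/4)^(4 × 2) = $3,184.80
Interest = A − P = $3,184.80 − $3,000.00 = $184.80

Interest = A - P = $184.80


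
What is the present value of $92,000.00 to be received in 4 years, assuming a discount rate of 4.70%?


Present value formula: PV = FV / (1 + r)^t
PV = $92,000.00 / (1 + 0.047)^4
PV = $92,000.00 / 1.2016742
PV = $76,559.85

PV = FV / (1 + r)^t = $76,559.85


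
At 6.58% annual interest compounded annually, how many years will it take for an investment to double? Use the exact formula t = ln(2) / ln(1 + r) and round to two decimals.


Doubling condition: (1 + r)^t = 2
Take ln of both sides: t × ln(1 + r) = ln(2)
t = ln(2) / ln(1 + r)
t = 0.693147 / 0.063726
t = 10.88

t = ln(2) / ln(1 + r) = 10.88 years


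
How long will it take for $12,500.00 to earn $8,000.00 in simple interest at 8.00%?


Rearrange the simple interest formula for t:
I = P × r × t  ⇒  t = I / (P × r)
t = $8,000.00 / ($12,500.00 × 0.08)
t = 8

t = I/(P×r) = 8 years


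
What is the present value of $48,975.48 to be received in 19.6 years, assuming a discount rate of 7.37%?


Present value formula: PV = FV / (1 + r)^t
PV = $48,975.48 / (1 + 0.0737)^19.6
PV = $48,975.48 / 4.030008
PV = $12,152.70

PV = FV / (1 + r)^t = $12,152.70


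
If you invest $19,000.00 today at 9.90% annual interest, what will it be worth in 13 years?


Future value formula: FV = PV × (1 + r)^t
FV = $19,000.00 × (1 + 0.099)^13
FV = $19,000.00 × 3.41169345
FV = $64,822.18

FV = PV × (1 + r)^t = $64,822.18


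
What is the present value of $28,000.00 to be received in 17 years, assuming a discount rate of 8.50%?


Present value formula: PV = FV / (1 + r)^t
PV = $28,000.00 / (1 + 0.085)^17
PV = $28,000.00 / 4.002262
PV = $6,996.04

PV = FV / (1 + r)^t = $6,996.04


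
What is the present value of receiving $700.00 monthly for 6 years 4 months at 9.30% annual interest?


Present value of an ordinary annuity: PV = PMT × (1 − (1 + r)^(−n)) / r
Monthly rate r = 0.093/12 = 0.00775, n = 76
PV = $700.00 × (1 − (1 + 0.093/12)^(−76)) / (0.093/12)
PV = $700.00 × 57.271837
PV = $40,090.29

PV = PMT × (1-(1+r)^(-n))/r = $40,090.29


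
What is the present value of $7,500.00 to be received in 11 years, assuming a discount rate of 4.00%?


Present value formula: PV = FV / (1 + r)^t
PV = $7,500.00 / (1 + 0.04)^11
PV = $7,500.00 / 1.539454
PV = $4,871.86

PV = FV / (1 + r)^t = $4,871.86


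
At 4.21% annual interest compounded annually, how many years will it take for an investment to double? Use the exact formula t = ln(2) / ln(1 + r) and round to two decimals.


Doubling condition: (1 + r)^t = 2
Take ln of both sides: t × ln(1 + r) = ln(2)
t = ln(2) / ln(1 + r)
t = 0.693147 / 0.041238
t = 16.81

t = ln(2) / ln(1 + r) = 16.81 years


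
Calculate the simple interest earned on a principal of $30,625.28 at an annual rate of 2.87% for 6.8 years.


Simple interest formula: I = P × r × t
I = $30,625.28 × 0.0287 × 6.8
I = $5,976.83

I = P × r × t = $5,976.83


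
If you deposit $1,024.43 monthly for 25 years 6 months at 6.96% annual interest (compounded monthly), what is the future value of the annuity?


Future value of an ordinary annuity: FV = PMT × ((1 + r)^n − 1) / r
Monthly rate r = 0.0696/12 = 0.0058, n = 306
FV = $1,024.43 × ((1 + 0.0696/12)^306 − 1) / (0.0696/12)
FV = $1,024.43 × 839.471257
FV = $859,979.54

FV = PMT × ((1+r)^n - 1)/r = $859,979.54


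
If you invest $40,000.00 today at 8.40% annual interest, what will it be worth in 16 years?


Future value formula: FV = PV × (1 + r)^t
FV = $40,000.00 × (1 + 0.084)^16
FV = $40,000.00 × 3.6346995
FV = $145,387.98

FV = PV × (1 + r)^t = $145,387.98


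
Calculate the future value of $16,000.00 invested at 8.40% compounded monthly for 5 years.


Compound interest formula: A = P(1 + r/n)^(nt)
A = $16,000.00 × (1 + 0.084/12)^(12 × 5)
Growth factor: (1 + 0.084/12)^60 = 1.519736
A = $16,000.00 × 1.519736
A = $24,315.78

A = P(1 + r/n)^(nt) = $24,315.78


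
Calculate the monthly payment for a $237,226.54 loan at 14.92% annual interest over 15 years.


Loan payment formula: PMT = PV × r / (1 − (1 + r)^(−n))
Monthly rate r = 0.1492/12 ≈ 0.01243333, n = 180 months
Denominator: 1 − (1 + 0.1492/12)^(−180) = 0.891846
PMT = $237,226.54 × (0.1492/12) / 0.891846
PMT = $3,307.20 per month

PMT = PV × r / (1-(1+r)^(-n)) = $3,307.20/month


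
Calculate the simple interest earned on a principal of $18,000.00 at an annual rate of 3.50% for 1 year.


Simple interest formula: I = P × r × t
I = $18,000.00 × 0.035 × 1
I = $630.00

I = P × r × t = $630.00


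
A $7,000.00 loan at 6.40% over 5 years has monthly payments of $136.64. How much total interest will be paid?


Total paid over the life of the loan = PMT × n.
Total paid = $136.64 × 60 = $8,198.40
Total interest = total paid − principal = $8,198.40 − $7,000.00 = $1,198.40

Total interest = (PMT × n) - PV = $1,198.40


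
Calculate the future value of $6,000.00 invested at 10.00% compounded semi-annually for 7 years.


Compound interest formula: A = P(1 + r/n)^(nt)
A = $6,000.00 × (1 + 0.1/2)^(2 × 7)
Growth factor: (1 + 0.1/2)^14 = 1.979932
A = $6,000.00 × 1.979932
A = $11,879.59

A = P(1 + r/n)^(nt) = $11,879.59


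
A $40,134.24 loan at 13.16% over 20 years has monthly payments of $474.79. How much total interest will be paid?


Total paid over the life of the loan = PMT × n.
Total paid = $474.79 × 240 = $113,949.60
Total interest = total paid − principal = $113,949.60 − $40,134.24 = $73,815.36

Total interest = (PMT × n) - PV = $73,815.36


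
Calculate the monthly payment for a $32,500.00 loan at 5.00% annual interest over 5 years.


Loan payment formula: PMT = PV × r / (1 − (1 + r)^(−n))
Monthly rate r = 0.05/12 ≈ 0.00416667, n = 60 months
Denominator: 1 − (1 + 0.05/12)^(−60) = 0.2207946
PMT = $32,500.00 × (0.05/12) / 0.2207946
PMT = $613.32 per month

PMT = PV × r / (1-(1+r)^(-n)) = $613.32/month


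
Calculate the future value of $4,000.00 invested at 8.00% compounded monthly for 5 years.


Compound interest formula: A = P(1 + r/n)^(nt)
A = $4,000.00 × (1 + 0.08/12)^(12 × 5)
Growth factor: (1 + 0.08/12)^60 = 1.489846
A = $4,000.00 × 1.489846
A = $5,959.38

A = P(1 + r/n)^(nt) = $5,959.38


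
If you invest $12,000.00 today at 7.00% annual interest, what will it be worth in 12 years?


Future value formula: FV = PV × (1 + r)^t
FV = $12,000.00 × (1 + 0.07)^12
FV = $12,000.00 × 2.252192
FV = $27,026.30

FV = PV × (1 + r)^t = $27,026.30


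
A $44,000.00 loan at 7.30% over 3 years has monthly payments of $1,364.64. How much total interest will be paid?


Total paid over the life of the loan = PMT × n.
Total paid = $1,364.64 × 36 = $49,127.04
Total interest = total paid − principal = $49,127.04 − $44,000.00 = $5,127.04

Total interest = (PMT × n) - PV = $5,127.04


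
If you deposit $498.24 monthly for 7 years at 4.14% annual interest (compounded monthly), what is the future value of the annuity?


Future value of an ordinary annuity: FV = PMT × ((1 + r)^n − 1) / r
Monthly rate r = 0.0414/12 = 0.00345, n = 84
FV = $498.24 × ((1 + 0.0414/12)^84 − 1) / (0.0414/12)
FV = $498.24 × 97.244630
FV = $48,451.16

FV = PMT × ((1+r)^n - 1)/r = $48,451.16


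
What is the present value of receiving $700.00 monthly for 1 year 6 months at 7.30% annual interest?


Present value of an ordinary annuity: PV = PMT × (1 − (1 + r)^(−n)) / r
Monthly rate r = 0.073/12 ≈ 0.00608333, n = 18
PV = $700.00 × (1 − (1 + 0.073/12)^(−18)) / (0.073/12)
PV = $700.00 × 17.000626
PV = $11,900.44

PV = PMT × (1-(1+r)^(-n))/r = $11,900.44


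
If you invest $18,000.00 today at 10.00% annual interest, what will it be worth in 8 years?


Future value formula: FV = PV × (1 + r)^t
FV = $18,000.00 × (1 + 0.1)^8
FV = $18,000.00 × 2.143589
FV = $38,584.60

FV = PV × (1 + r)^t = $38,584.60


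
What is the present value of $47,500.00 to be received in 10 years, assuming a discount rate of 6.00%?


Present value formula: PV = FV / (1 + r)^t
PV = $47,500.00 / (1 + 0.06)^10
PV = $47,500.00 / 1.790848
PV = $26,523.75

PV = FV / (1 + r)^t = $26,523.75


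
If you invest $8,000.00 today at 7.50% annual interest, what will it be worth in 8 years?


Future value formula: FV = PV × (1 + r)^t
FV = $8,000.00 × (1 + 0.075)^8
FV = $8,000.00 × 1.783478
FV = $14,267.82

FV = PV × (1 + r)^t = $14,267.82


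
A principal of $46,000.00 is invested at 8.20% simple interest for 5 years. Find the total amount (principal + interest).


Total amount formula: A = P(1 + rt) = P + P·r·t
Interest: I = P × r × t = $46,000.00 × 0.082 × 5 = $18,860.00
A = P + I = $46,000.00 + $18,860.00 = $64,860.00

A = P + I = P(1 + rt) = $64,860.00


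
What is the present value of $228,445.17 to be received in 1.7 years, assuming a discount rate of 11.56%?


Present value formula: PV = FV / (1 + r)^t
PV = $228,445.17 / (1 + 0.1156)^1.7
PV = $228,445.17 / 1.2043826
PV = $189,678.24

PV = FV / (1 + r)^t = $189,678.24


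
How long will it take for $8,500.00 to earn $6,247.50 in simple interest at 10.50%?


Rearrange the simple interest formula for t:
I = P × r × t  ⇒  t = I / (P × r)
t = $6,247.50 / ($8,500.00 × 0.105)
t = 7

t = I/(P×r) = 7 years


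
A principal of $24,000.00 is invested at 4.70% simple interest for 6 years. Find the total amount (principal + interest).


Total amount formula: A = P(1 + rt) = P + P·r·t
Interest: I = P × r × t = $24,000.00 × 0.047 × 6 = $6,768.00
A = P + I = $24,000.00 + $6,768.00 = $30,768.00

A = P + I = P(1 + rt) = $30,768.00


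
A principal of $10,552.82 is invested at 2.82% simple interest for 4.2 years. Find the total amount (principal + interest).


Total amount formula: A = P(1 + rt) = P + P·r·t
Interest: I = P × r × t = $10,552.82 × 0.0282 × 4.2 = $1,249.88
A = P + I = $10,552.82 + $1,249.88 = $11,802.70

A = P + I = P(1 + rt) = $11,802.70


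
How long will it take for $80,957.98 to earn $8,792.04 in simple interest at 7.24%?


Rearrange the simple interest formula for t:
I = P × r × t  ⇒  t = I / (P × r)
t = $8,792.04 / ($80,957.98 × 0.0724)
t = 1.5

t = I/(P×r) = 1.5 years


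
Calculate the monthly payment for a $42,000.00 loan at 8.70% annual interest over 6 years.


Loan payment formula: PMT = PV × r / (1 − (1 + r)^(−n))
Monthly rate r = 0.087/12 = 0.00725, n = 72 months
Denominator: 1 − (1 + 0.087/12)^(−72) = 0.405549
PMT = $42,000.00 × (0.087/12) / 0.405549
PMT = $750.83 per month

PMT = PV × r / (1-(1+r)^(-n)) = $750.83/month


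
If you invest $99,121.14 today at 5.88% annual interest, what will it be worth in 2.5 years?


Future value formula: FV = PV × (1 + r)^t
FV = $99,121.14 × (1 + 0.0588)^2.5
FV = $99,121.14 × 1.1535458
FV = $114,340.77

FV = PV × (1 + r)^t = $114,340.77


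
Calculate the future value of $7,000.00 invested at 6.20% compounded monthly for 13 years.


Compound interest formula: A = P(1 + r/n)^(nt)
A = $7,000.00 × (1 + 0.062/12)^(12 × 13)
Growth factor: (1 + 0.062/12)^156 = 2.234293
A = $7,000.00 × 2.234293
A = $15,640.05

A = P(1 + r/n)^(nt) = $15,640.05


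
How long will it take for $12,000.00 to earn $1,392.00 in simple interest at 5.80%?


Rearrange the simple interest formula for t:
I = P × r × t  ⇒  t = I / (P × r)
t = $1,392.00 / ($12,000.00 × 0.058)
t = 2

t = I/(P×r) = 2 years


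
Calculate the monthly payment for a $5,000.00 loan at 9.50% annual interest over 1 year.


Loan payment formula: PMT = PV × r / (1 − (1 + r)^(−n))
Monthly rate r = 0.095/12 ≈ 0.00791667, n = 12 months
Denominator: 1 − (1 + 0.095/12)^(−12) = 0.090287
PMT = $5,000.00 × (0.095/12) / 0.090287
PMT = $438.42 per month

PMT = PV × r / (1-(1+r)^(-n)) = $438.42/month
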